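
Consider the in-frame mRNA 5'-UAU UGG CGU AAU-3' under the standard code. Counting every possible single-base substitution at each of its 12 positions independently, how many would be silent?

5

Codon 1 (UAU, Tyr): 1 synonymous substitution.
Codon 2 (UGG, Trp): 0 synonymous substitutions.
Codon 3 (CGU, Arg): 3 synonymous substitutions.
Codon 4 (AAU, Asn): 1 synonymous substitution.
Total: 1 + 0 + 3 + 1 = 5.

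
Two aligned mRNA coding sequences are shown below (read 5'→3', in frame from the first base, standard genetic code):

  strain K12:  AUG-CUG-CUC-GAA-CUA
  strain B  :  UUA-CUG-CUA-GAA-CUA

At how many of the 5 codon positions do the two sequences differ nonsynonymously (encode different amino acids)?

1

Codon 1: AUG Met / UUA Leu — nonsynonymous.
Codon 2: CUG Leu / CUG Leu — identical.
Codon 3: CUC Leu / CUA Leu — synonymous.
Codon 4: GAA Glu / GAA Glu — identical.
Codon 5: CUA Leu / CUA Leu — identical.
Nonsynonymous differences: 1.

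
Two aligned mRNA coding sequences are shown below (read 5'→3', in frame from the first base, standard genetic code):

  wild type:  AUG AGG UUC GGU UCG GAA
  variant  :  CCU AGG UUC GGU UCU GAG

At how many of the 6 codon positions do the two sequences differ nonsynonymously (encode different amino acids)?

1

Codon 1: AUG Met / CCU Pro — nonsynonymous.
Codon 2: AGG Arg / AGG Arg — identical.
Codon 3: UUC Phe / UUC Phe — identical.
Codon 4: GGU Gly / GGU Gly — identical.
Codon 5: UCG Ser / UCU Ser — synonymous.
Codon 6: GAA Glu / GAG Glu — synonymous.
Nonsynonymous differences: 1.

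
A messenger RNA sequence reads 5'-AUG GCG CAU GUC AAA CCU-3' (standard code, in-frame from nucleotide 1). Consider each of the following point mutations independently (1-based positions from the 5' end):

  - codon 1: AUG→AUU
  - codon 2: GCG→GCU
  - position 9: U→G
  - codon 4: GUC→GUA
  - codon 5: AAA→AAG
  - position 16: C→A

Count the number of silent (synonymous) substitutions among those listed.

3

Codon 1: AUG (Met) → AUU (Ile) — missense.
Codon 2: GCG (Ala) → GCU (Ala) — synonymous.
Codon 3: CAU (His) → CAG (Gln) — missense.
Codon 4: GUC (Val) → GUA (Val) — synonymous.
Codon 5: AAA (Lys) → AAG (Lys) — synonymous.
Codon 6: CCU (Pro) → ACU (Thr) — missense.
Synonymous: 3 of 6.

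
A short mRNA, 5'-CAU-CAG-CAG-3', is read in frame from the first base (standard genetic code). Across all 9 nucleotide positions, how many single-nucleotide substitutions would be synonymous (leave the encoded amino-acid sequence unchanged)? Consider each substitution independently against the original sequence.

Codon 1 (CAU, His): 1 synonymous substitution.
Codon 2 (CAG, Gln): 1 synonymous substitution.
Codon 3 (CAG, Gln): 1 synonymous substitution.
Total: 1 + 1 + 1 = 3.

3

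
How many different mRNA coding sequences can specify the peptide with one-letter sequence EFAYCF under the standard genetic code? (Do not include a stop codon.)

Glu: 2 codons.
Phe: 2 codons.
Ala: 4 codons.
Tyr: 2 codons.
Cys: 2 codons.
Phe: 2 codons.
2 × 2 × 4 × 2 × 2 × 2 = 128.

128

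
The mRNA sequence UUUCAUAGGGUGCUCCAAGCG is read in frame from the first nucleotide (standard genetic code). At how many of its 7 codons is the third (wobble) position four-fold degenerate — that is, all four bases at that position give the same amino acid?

3

Codon 1 UUU (Phe): third position 2-fold.
Codon 2 CAU (His): third position 2-fold.
Codon 3 AGG (Arg): third position 2-fold.
Codon 4 GUG (Val): third position 4-fold.
Codon 5 CUC (Leu): third position 4-fold.
Codon 6 CAA (Gln): third position 2-fold.
Codon 7 GCG (Ala): third position 4-fold.
Four-fold degenerate third positions: 3.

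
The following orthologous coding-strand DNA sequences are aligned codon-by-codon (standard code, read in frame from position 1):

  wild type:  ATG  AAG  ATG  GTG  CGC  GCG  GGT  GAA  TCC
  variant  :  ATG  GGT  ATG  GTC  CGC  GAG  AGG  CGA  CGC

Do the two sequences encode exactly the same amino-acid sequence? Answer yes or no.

no

Codon 1: ATG Met / ATG Met — identical.
Codon 2: AAG Lys / GGT Gly — nonsynonymous.
Codon 3: ATG Met / ATG Met — identical.
Codon 4: GTG Val / GTC Val — synonymous.
Codon 5: CGC Arg / CGC Arg — identical.
Codon 6: GCG Ala / GAG Glu — nonsynonymous.
Codon 7: GGT Gly / AGG Arg — nonsynonymous.
Codon 8: GAA Glu / CGA Arg — nonsynonymous.
Codon 9: TCC Ser / CGC Arg — nonsynonymous.
Nonsynonymous differences: 5 → different protein.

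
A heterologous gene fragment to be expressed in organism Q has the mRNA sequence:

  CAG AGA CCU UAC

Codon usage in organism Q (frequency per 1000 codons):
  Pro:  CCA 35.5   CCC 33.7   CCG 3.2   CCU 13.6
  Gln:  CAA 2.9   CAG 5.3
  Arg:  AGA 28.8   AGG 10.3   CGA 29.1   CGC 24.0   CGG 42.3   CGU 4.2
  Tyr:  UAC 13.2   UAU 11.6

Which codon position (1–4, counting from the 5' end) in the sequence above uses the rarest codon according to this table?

1

Codon 1 CAG (Gln): 5.3 per 1000.
Codon 2 AGA (Arg): 28.8 per 1000.
Codon 3 CCU (Pro): 13.6 per 1000.
Codon 4 UAC (Tyr): 13.2 per 1000.
Lowest frequency is 5.3 at codon 1.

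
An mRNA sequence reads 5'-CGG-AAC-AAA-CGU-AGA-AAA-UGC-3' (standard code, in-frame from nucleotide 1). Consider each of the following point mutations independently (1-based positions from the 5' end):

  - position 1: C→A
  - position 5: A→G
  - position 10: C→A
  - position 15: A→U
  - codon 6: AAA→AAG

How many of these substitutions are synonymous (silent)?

Codon 1: CGG (Arg) → AGG (Arg) — synonymous.
Codon 2: AAC (Asn) → AGC (Ser) — missense.
Codon 4: CGU (Arg) → AGU (Ser) — missense.
Codon 5: AGA (Arg) → AGU (Ser) — missense.
Codon 6: AAA (Lys) → AAG (Lys) — synonymous.
Synonymous: 2 of 5.

2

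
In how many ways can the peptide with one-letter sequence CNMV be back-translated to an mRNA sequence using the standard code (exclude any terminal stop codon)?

16

Cys: 2 codons.
Asn: 2 codons.
Met: 1 codon.
Val: 4 codons.
2 × 2 × 1 × 4 = 16.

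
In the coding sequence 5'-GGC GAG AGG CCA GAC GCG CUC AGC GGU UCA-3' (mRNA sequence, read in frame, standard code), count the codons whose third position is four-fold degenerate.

6

Codon 1 GGC (Gly): third position 4-fold.
Codon 2 GAG (Glu): third position 2-fold.
Codon 3 AGG (Arg): third position 2-fold.
Codon 4 CCA (Pro): third position 4-fold.
Codon 5 GAC (Asp): third position 2-fold.
Codon 6 GCG (Ala): third position 4-fold.
Codon 7 CUC (Leu): third position 4-fold.
Codon 8 AGC (Ser): third position 2-fold.
Codon 9 GGU (Gly): third position 4-fold.
Codon 10 UCA (Ser): third position 4-fold.
Four-fold degenerate third positions: 6.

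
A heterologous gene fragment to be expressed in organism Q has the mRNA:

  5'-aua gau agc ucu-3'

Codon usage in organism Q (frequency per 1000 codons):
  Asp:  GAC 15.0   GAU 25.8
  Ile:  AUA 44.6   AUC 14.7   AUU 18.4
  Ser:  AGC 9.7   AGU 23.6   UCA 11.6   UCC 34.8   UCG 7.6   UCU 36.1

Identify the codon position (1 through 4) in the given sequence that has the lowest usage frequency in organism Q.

Codon 1 AUA (Ile): 44.6 per 1000.
Codon 2 GAU (Asp): 25.8 per 1000.
Codon 3 AGC (Ser): 9.7 per 1000.
Codon 4 UCU (Ser): 36.1 per 1000.
Lowest frequency is 9.7 at codon 3.

3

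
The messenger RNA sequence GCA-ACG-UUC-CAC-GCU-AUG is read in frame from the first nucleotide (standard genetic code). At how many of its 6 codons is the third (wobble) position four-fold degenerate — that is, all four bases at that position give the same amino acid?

Codon 1 GCA (Ala): third position 4-fold.
Codon 2 ACG (Thr): third position 4-fold.
Codon 3 UUC (Phe): third position 2-fold.
Codon 4 CAC (His): third position 2-fold.
Codon 5 GCU (Ala): third position 4-fold.
Codon 6 AUG (Met): third position 1-fold.
Four-fold degenerate third positions: 3.

3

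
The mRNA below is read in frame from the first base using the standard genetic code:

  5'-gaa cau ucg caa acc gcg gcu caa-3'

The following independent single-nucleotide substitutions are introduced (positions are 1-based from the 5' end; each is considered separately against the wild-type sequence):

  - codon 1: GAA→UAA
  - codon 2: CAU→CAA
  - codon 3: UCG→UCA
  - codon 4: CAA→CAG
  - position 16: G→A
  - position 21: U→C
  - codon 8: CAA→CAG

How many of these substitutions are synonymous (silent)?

Codon 1: GAA (Glu) → UAA (Stop) — nonsense.
Codon 2: CAU (His) → CAA (Gln) — missense.
Codon 3: UCG (Ser) → UCA (Ser) — synonymous.
Codon 4: CAA (Gln) → CAG (Gln) — synonymous.
Codon 6: GCG (Ala) → ACG (Thr) — missense.
Codon 7: GCU (Ala) → GCC (Ala) — synonymous.
Codon 8: CAA (Gln) → CAG (Gln) — synonymous.
Synonymous: 4 of 7.

4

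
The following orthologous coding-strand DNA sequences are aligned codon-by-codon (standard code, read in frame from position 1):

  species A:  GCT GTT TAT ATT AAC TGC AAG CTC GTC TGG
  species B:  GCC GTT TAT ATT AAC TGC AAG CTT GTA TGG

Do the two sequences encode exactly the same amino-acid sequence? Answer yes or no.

Codon 1: GCT Ala / GCC Ala — synonymous.
Codon 2: GTT Val / GTT Val — identical.
Codon 3: TAT Tyr / TAT Tyr — identical.
Codon 4: ATT Ile / ATT Ile — identical.
Codon 5: AAC Asn / AAC Asn — identical.
Codon 6: TGC Cys / TGC Cys — identical.
Codon 7: AAG Lys / AAG Lys — identical.
Codon 8: CTC Leu / CTT Leu — synonymous.
Codon 9: GTC Val / GTA Val — synonymous.
Codon 10: TGG Trp / TGG Trp — identical.
Nonsynonymous differences: 0 → same protein.

yes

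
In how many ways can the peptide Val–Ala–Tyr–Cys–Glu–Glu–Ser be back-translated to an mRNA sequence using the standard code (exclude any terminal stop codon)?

Val: 4 codons.
Ala: 4 codons.
Tyr: 2 codons.
Cys: 2 codons.
Glu: 2 codons.
Glu: 2 codons.
Ser: 6 codons.
4 × 4 × 2 × 2 × 2 × 2 × 6 = 1536.

1536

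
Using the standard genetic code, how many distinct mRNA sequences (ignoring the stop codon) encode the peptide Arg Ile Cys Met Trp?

36

Arg: 6 codons.
Ile: 3 codons.
Cys: 2 codons.
Met: 1 codon.
Trp: 1 codon.
6 × 3 × 2 × 1 × 1 = 36.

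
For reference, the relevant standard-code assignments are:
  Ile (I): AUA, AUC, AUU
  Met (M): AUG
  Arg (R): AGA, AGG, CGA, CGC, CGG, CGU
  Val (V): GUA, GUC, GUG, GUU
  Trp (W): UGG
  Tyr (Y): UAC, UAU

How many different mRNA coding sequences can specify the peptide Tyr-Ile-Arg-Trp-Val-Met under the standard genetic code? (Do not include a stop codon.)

144

Tyr: 2 codons.
Ile: 3 codons.
Arg: 6 codons.
Trp: 1 codon.
Val: 4 codons.
Met: 1 codon.
2 × 3 × 6 × 1 × 4 × 1 = 144.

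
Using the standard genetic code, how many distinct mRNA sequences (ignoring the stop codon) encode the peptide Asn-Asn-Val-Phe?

32

Asn: 2 codons.
Asn: 2 codons.
Val: 4 codons.
Phe: 2 codons.
2 × 2 × 4 × 2 = 32.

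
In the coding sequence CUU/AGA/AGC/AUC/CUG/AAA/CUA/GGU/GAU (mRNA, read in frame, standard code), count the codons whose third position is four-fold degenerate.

4

Codon 1 CUU (Leu): third position 4-fold.
Codon 2 AGA (Arg): third position 2-fold.
Codon 3 AGC (Ser): third position 2-fold.
Codon 4 AUC (Ile): third position 3-fold.
Codon 5 CUG (Leu): third position 4-fold.
Codon 6 AAA (Lys): third position 2-fold.
Codon 7 CUA (Leu): third position 4-fold.
Codon 8 GGU (Gly): third position 4-fold.
Codon 9 GAU (Asp): third position 2-fold.
Four-fold degenerate third positions: 4.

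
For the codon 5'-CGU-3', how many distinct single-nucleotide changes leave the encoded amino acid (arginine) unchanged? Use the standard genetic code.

3

Position 1: none → 0 synonymous.
Position 2: none → 0 synonymous.
Position 3: CGC, CGA, CGG → 3 synonymous.
Total: 0 + 0 + 3 = 3.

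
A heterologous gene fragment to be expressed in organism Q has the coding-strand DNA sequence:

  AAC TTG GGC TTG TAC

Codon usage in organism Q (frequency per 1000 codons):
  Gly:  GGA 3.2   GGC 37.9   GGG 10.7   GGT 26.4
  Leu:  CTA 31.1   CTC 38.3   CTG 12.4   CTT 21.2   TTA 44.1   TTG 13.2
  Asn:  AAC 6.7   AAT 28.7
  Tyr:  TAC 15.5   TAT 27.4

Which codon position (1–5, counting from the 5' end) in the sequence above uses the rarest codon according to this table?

Codon 1 AAC (Asn): 6.7 per 1000.
Codon 2 TTG (Leu): 13.2 per 1000.
Codon 3 GGC (Gly): 37.9 per 1000.
Codon 4 TTG (Leu): 13.2 per 1000.
Codon 5 TAC (Tyr): 15.5 per 1000.
Lowest frequency is 6.7 at codon 1.

1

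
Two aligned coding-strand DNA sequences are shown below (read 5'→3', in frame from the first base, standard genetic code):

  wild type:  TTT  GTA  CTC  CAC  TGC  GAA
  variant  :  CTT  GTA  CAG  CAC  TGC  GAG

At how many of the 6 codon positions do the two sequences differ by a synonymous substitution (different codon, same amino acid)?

Codon 1: TTT Phe / CTT Leu — nonsynonymous.
Codon 2: GTA Val / GTA Val — identical.
Codon 3: CTC Leu / CAG Gln — nonsynonymous.
Codon 4: CAC His / CAC His — identical.
Codon 5: TGC Cys / TGC Cys — identical.
Codon 6: GAA Glu / GAG Glu — synonymous.
Synonymous differences: 1.

1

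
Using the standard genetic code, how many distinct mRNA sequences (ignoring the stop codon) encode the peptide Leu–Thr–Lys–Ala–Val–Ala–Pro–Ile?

36864

Leu: 6 codons.
Thr: 4 codons.
Lys: 2 codons.
Ala: 4 codons.
Val: 4 codons.
Ala: 4 codons.
Pro: 4 codons.
Ile: 3 codons.
6 × 4 × 2 × 4 × 4 × 4 × 4 × 3 = 36864.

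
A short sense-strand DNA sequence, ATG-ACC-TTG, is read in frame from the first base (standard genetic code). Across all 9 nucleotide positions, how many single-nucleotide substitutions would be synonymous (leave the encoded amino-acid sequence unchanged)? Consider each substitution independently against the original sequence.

Codon 1 (ATG, Met): 0 synonymous substitutions.
Codon 2 (ACC, Thr): 3 synonymous substitutions.
Codon 3 (TTG, Leu): 2 synonymous substitutions.
Total: 0 + 3 + 2 = 5.

5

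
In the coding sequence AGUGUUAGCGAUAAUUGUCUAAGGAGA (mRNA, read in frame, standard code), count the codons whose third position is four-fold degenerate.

2

Codon 1 AGU (Ser): third position 2-fold.
Codon 2 GUU (Val): third position 4-fold.
Codon 3 AGC (Ser): third position 2-fold.
Codon 4 GAU (Asp): third position 2-fold.
Codon 5 AAU (Asn): third position 2-fold.
Codon 6 UGU (Cys): third position 2-fold.
Codon 7 CUA (Leu): third position 4-fold.
Codon 8 AGG (Arg): third position 2-fold.
Codon 9 AGA (Arg): third position 2-fold.
Four-fold degenerate third positions: 2.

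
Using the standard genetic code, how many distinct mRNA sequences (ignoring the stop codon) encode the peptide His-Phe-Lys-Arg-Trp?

48

His: 2 codons.
Phe: 2 codons.
Lys: 2 codons.
Arg: 6 codons.
Trp: 1 codon.
2 × 2 × 2 × 6 × 1 = 48.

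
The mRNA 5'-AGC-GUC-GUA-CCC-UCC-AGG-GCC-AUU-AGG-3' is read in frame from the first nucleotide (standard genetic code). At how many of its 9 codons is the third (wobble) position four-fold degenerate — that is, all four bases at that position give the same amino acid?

5

Codon 1 AGC (Ser): third position 2-fold.
Codon 2 GUC (Val): third position 4-fold.
Codon 3 GUA (Val): third position 4-fold.
Codon 4 CCC (Pro): third position 4-fold.
Codon 5 UCC (Ser): third position 4-fold.
Codon 6 AGG (Arg): third position 2-fold.
Codon 7 GCC (Ala): third position 4-fold.
Codon 8 AUU (Ile): third position 3-fold.
Codon 9 AGG (Arg): third position 2-fold.
Four-fold degenerate third positions: 5.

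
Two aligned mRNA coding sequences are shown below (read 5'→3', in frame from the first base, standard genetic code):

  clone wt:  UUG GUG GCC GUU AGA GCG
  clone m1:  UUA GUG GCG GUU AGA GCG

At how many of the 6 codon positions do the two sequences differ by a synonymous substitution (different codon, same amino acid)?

Codon 1: UUG Leu / UUA Leu — synonymous.
Codon 2: GUG Val / GUG Val — identical.
Codon 3: GCC Ala / GCG Ala — synonymous.
Codon 4: GUU Val / GUU Val — identical.
Codon 5: AGA Arg / AGA Arg — identical.
Codon 6: GCG Ala / GCG Ala — identical.
Synonymous differences: 2.

2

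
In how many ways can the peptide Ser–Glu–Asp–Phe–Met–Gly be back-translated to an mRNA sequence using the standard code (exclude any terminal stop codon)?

192

Ser: 6 codons.
Glu: 2 codons.
Asp: 2 codons.
Phe: 2 codons.
Met: 1 codon.
Gly: 4 codons.
6 × 2 × 2 × 2 × 1 × 4 = 192.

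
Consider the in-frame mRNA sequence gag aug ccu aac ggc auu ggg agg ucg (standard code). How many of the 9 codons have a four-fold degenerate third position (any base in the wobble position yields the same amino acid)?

4

Codon 1 GAG (Glu): third position 2-fold.
Codon 2 AUG (Met): third position 1-fold.
Codon 3 CCU (Pro): third position 4-fold.
Codon 4 AAC (Asn): third position 2-fold.
Codon 5 GGC (Gly): third position 4-fold.
Codon 6 AUU (Ile): third position 3-fold.
Codon 7 GGG (Gly): third position 4-fold.
Codon 8 AGG (Arg): third position 2-fold.
Codon 9 UCG (Ser): third position 4-fold.
Four-fold degenerate third positions: 4.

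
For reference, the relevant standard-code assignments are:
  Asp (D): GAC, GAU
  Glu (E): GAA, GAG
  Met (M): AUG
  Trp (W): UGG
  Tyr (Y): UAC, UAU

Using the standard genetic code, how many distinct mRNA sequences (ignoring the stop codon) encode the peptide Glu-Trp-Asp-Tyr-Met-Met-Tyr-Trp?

16

Glu: 2 codons.
Trp: 1 codon.
Asp: 2 codons.
Tyr: 2 codons.
Met: 1 codon.
Met: 1 codon.
Tyr: 2 codons.
Trp: 1 codon.
2 × 1 × 2 × 2 × 1 × 1 × 2 × 1 = 16.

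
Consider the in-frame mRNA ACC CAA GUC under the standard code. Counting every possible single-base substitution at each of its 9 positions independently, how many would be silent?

7

Codon 1 (ACC, Thr): 3 synonymous substitutions.
Codon 2 (CAA, Gln): 1 synonymous substitution.
Codon 3 (GUC, Val): 3 synonymous substitutions.
Total: 3 + 1 + 3 = 7.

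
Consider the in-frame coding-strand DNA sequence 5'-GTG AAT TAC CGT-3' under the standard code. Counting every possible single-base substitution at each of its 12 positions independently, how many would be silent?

8

Codon 1 (GTG, Val): 3 synonymous substitutions.
Codon 2 (AAT, Asn): 1 synonymous substitution.
Codon 3 (TAC, Tyr): 1 synonymous substitution.
Codon 4 (CGT, Arg): 3 synonymous substitutions.
Total: 3 + 1 + 1 + 3 = 8.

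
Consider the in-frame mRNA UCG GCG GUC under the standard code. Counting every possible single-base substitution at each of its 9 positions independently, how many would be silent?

Codon 1 (UCG, Ser): 3 synonymous substitutions.
Codon 2 (GCG, Ala): 3 synonymous substitutions.
Codon 3 (GUC, Val): 3 synonymous substitutions.
Total: 3 + 3 + 3 = 9.

9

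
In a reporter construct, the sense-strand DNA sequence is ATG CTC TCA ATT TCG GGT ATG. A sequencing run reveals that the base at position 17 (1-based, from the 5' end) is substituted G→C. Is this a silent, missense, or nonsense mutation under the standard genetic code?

missense

Position 17 falls in codon 6: GGT → Gly.
After the substitution the codon is GCT → Ala.
Gly ≠ Ala, so this is a missense mutation.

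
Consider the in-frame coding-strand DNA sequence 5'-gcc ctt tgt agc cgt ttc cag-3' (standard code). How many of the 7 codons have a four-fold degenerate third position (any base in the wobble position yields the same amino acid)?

3

Codon 1 GCC (Ala): third position 4-fold.
Codon 2 CTT (Leu): third position 4-fold.
Codon 3 TGT (Cys): third position 2-fold.
Codon 4 AGC (Ser): third position 2-fold.
Codon 5 CGT (Arg): third position 4-fold.
Codon 6 TTC (Phe): third position 2-fold.
Codon 7 CAG (Gln): third position 2-fold.
Four-fold degenerate third positions: 3.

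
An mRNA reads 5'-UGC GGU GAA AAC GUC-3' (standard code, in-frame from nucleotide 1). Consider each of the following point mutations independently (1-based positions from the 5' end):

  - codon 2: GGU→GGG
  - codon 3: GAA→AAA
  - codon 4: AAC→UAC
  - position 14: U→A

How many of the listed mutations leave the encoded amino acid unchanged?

1

Codon 2: GGU (Gly) → GGG (Gly) — synonymous.
Codon 3: GAA (Glu) → AAA (Lys) — missense.
Codon 4: AAC (Asn) → UAC (Tyr) — missense.
Codon 5: GUC (Val) → GAC (Asp) — missense.
Synonymous: 1 of 4.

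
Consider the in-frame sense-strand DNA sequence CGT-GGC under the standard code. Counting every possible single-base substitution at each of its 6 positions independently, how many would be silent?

6

Codon 1 (CGT, Arg): 3 synonymous substitutions.
Codon 2 (GGC, Gly): 3 synonymous substitutions.
Total: 3 + 3 = 6.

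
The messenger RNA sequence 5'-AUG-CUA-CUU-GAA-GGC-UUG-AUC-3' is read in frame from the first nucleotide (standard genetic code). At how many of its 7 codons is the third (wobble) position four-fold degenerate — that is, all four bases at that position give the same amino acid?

Codon 1 AUG (Met): third position 1-fold.
Codon 2 CUA (Leu): third position 4-fold.
Codon 3 CUU (Leu): third position 4-fold.
Codon 4 GAA (Glu): third position 2-fold.
Codon 5 GGC (Gly): third position 4-fold.
Codon 6 UUG (Leu): third position 2-fold.
Codon 7 AUC (Ile): third position 3-fold.
Four-fold degenerate third positions: 3.

3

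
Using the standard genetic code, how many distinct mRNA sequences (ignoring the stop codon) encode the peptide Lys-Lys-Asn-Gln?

16

Lys: 2 codons.
Lys: 2 codons.
Asn: 2 codons.
Gln: 2 codons.
2 × 2 × 2 × 2 = 16.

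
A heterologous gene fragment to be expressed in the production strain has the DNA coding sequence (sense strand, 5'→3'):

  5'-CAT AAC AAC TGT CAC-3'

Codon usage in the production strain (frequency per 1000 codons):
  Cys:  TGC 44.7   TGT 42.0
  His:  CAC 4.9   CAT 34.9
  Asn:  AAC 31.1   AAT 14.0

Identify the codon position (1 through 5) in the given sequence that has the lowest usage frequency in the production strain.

Codon 1 CAT (His): 34.9 per 1000.
Codon 2 AAC (Asn): 31.1 per 1000.
Codon 3 AAC (Asn): 31.1 per 1000.
Codon 4 TGT (Cys): 42.0 per 1000.
Codon 5 CAC (His): 4.9 per 1000.
Lowest frequency is 4.9 at codon 5.

5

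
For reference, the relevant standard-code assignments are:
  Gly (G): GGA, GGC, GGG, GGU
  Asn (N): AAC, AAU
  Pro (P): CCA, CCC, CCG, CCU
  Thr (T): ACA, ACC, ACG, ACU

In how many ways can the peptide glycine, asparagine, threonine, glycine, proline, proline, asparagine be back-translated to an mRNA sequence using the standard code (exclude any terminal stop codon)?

4096

Gly: 4 codons.
Asn: 2 codons.
Thr: 4 codons.
Gly: 4 codons.
Pro: 4 codons.
Pro: 4 codons.
Asn: 2 codons.
4 × 2 × 4 × 4 × 4 × 4 × 2 = 4096.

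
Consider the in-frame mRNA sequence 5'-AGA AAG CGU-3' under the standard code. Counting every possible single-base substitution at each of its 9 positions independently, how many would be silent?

Codon 1 (AGA, Arg): 2 synonymous substitutions.
Codon 2 (AAG, Lys): 1 synonymous substitution.
Codon 3 (CGU, Arg): 3 synonymous substitutions.
Total: 2 + 1 + 3 = 6.

6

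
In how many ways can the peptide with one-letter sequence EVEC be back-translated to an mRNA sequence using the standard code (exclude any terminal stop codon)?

Glu: 2 codons.
Val: 4 codons.
Glu: 2 codons.
Cys: 2 codons.
2 × 4 × 2 × 2 = 32.

32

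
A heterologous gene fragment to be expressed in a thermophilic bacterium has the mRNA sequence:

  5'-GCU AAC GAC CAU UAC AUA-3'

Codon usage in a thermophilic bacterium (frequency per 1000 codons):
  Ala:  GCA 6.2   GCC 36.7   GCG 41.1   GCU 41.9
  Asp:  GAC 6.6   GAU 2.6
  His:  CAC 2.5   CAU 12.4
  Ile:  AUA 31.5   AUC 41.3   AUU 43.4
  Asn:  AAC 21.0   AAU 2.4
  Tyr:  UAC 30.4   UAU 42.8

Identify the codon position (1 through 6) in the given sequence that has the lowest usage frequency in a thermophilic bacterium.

3

Codon 1 GCU (Ala): 41.9 per 1000.
Codon 2 AAC (Asn): 21.0 per 1000.
Codon 3 GAC (Asp): 6.6 per 1000.
Codon 4 CAU (His): 12.4 per 1000.
Codon 5 UAC (Tyr): 30.4 per 1000.
Codon 6 AUA (Ile): 31.5 per 1000.
Lowest frequency is 6.6 at codon 3.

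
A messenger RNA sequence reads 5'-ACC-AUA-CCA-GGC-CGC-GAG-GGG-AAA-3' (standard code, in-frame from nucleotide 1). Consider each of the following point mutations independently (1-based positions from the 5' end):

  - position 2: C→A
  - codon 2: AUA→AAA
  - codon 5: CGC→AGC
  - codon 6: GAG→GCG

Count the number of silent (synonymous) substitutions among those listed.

0

Codon 1: ACC (Thr) → AAC (Asn) — missense.
Codon 2: AUA (Ile) → AAA (Lys) — missense.
Codon 5: CGC (Arg) → AGC (Ser) — missense.
Codon 6: GAG (Glu) → GCG (Ala) — missense.
Synonymous: 0 of 4.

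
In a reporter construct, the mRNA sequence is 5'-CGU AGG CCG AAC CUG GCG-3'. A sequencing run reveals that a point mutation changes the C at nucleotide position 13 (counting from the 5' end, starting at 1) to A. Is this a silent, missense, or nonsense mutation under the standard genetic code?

Position 13 falls in codon 5: CUG → Leu.
After the substitution the codon is AUG → Met.
Leu ≠ Met, so this is a missense mutation.

missense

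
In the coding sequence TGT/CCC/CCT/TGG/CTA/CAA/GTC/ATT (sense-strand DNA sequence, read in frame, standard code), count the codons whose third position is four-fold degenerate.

4

Codon 1 TGT (Cys): third position 2-fold.
Codon 2 CCC (Pro): third position 4-fold.
Codon 3 CCT (Pro): third position 4-fold.
Codon 4 TGG (Trp): third position 1-fold.
Codon 5 CTA (Leu): third position 4-fold.
Codon 6 CAA (Gln): third position 2-fold.
Codon 7 GTC (Val): third position 4-fold.
Codon 8 ATT (Ile): third position 3-fold.
Four-fold degenerate third positions: 4.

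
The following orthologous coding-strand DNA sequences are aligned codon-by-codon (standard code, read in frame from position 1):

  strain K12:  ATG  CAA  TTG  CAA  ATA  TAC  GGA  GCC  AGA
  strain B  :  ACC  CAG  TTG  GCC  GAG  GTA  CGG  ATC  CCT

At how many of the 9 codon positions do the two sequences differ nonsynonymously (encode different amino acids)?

7

Codon 1: ATG Met / ACC Thr — nonsynonymous.
Codon 2: CAA Gln / CAG Gln — synonymous.
Codon 3: TTG Leu / TTG Leu — identical.
Codon 4: CAA Gln / GCC Ala — nonsynonymous.
Codon 5: ATA Ile / GAG Glu — nonsynonymous.
Codon 6: TAC Tyr / GTA Val — nonsynonymous.
Codon 7: GGA Gly / CGG Arg — nonsynonymous.
Codon 8: GCC Ala / ATC Ile — nonsynonymous.
Codon 9: AGA Arg / CCT Pro — nonsynonymous.
Nonsynonymous differences: 7.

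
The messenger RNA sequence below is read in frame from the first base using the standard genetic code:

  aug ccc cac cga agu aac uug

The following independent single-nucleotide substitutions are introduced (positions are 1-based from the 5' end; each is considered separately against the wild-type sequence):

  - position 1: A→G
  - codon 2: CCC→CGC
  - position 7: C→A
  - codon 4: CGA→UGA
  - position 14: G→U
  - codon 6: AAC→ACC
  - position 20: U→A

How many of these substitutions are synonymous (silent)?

0

Codon 1: AUG (Met) → GUG (Val) — missense.
Codon 2: CCC (Pro) → CGC (Arg) — missense.
Codon 3: CAC (His) → AAC (Asn) — missense.
Codon 4: CGA (Arg) → UGA (Stop) — nonsense.
Codon 5: AGU (Ser) → AUU (Ile) — missense.
Codon 6: AAC (Asn) → ACC (Thr) — missense.
Codon 7: UUG (Leu) → UAG (Stop) — nonsense.
Synonymous: 0 of 7.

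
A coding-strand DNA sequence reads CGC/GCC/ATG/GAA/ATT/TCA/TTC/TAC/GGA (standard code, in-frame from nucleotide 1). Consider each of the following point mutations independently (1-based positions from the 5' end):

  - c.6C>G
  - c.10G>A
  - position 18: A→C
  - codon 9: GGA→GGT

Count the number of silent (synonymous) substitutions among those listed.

3

Codon 2: GCC (Ala) → GCG (Ala) — synonymous.
Codon 4: GAA (Glu) → AAA (Lys) — missense.
Codon 6: TCA (Ser) → TCC (Ser) — synonymous.
Codon 9: GGA (Gly) → GGT (Gly) — synonymous.
Synonymous: 3 of 4.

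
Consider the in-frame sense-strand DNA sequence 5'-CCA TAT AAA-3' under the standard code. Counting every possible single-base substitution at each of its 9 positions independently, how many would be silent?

Codon 1 (CCA, Pro): 3 synonymous substitutions.
Codon 2 (TAT, Tyr): 1 synonymous substitution.
Codon 3 (AAA, Lys): 1 synonymous substitution.
Total: 3 + 1 + 1 = 5.

5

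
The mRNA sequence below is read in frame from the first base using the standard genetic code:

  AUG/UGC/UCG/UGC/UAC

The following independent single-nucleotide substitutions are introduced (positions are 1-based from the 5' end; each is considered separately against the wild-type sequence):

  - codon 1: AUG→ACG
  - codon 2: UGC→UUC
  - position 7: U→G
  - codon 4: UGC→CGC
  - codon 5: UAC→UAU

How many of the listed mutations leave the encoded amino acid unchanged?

Codon 1: AUG (Met) → ACG (Thr) — missense.
Codon 2: UGC (Cys) → UUC (Phe) — missense.
Codon 3: UCG (Ser) → GCG (Ala) — missense.
Codon 4: UGC (Cys) → CGC (Arg) — missense.
Codon 5: UAC (Tyr) → UAU (Tyr) — synonymous.
Synonymous: 1 of 5.

1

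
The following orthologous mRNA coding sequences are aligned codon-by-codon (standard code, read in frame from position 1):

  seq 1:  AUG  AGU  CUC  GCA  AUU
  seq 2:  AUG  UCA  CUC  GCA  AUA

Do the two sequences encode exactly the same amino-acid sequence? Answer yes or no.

yes

Codon 1: AUG Met / AUG Met — identical.
Codon 2: AGU Ser / UCA Ser — synonymous.
Codon 3: CUC Leu / CUC Leu — identical.
Codon 4: GCA Ala / GCA Ala — identical.
Codon 5: AUU Ile / AUA Ile — synonymous.
Nonsynonymous differences: 0 → same protein.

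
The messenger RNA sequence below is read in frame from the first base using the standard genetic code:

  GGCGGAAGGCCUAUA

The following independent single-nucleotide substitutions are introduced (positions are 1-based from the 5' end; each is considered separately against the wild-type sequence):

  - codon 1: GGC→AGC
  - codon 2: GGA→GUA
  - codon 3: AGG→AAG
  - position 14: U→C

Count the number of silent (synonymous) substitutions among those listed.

0

Codon 1: GGC (Gly) → AGC (Ser) — missense.
Codon 2: GGA (Gly) → GUA (Val) — missense.
Codon 3: AGG (Arg) → AAG (Lys) — missense.
Codon 5: AUA (Ile) → ACA (Thr) — missense.
Synonymous: 0 of 4.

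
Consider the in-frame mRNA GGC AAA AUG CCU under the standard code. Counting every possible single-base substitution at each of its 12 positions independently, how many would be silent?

7

Codon 1 (GGC, Gly): 3 synonymous substitutions.
Codon 2 (AAA, Lys): 1 synonymous substitution.
Codon 3 (AUG, Met): 0 synonymous substitutions.
Codon 4 (CCU, Pro): 3 synonymous substitutions.
Total: 3 + 1 + 0 + 3 = 7.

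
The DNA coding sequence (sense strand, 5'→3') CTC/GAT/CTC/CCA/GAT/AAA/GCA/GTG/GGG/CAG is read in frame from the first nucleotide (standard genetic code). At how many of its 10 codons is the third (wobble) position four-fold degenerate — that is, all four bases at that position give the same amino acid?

6

Codon 1 CTC (Leu): third position 4-fold.
Codon 2 GAT (Asp): third position 2-fold.
Codon 3 CTC (Leu): third position 4-fold.
Codon 4 CCA (Pro): third position 4-fold.
Codon 5 GAT (Asp): third position 2-fold.
Codon 6 AAA (Lys): third position 2-fold.
Codon 7 GCA (Ala): third position 4-fold.
Codon 8 GTG (Val): third position 4-fold.
Codon 9 GGG (Gly): third position 4-fold.
Codon 10 CAG (Gln): third position 2-fold.
Four-fold degenerate third positions: 6.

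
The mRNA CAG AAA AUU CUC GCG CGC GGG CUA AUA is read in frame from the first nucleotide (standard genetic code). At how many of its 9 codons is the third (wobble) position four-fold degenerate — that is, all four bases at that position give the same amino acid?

Codon 1 CAG (Gln): third position 2-fold.
Codon 2 AAA (Lys): third position 2-fold.
Codon 3 AUU (Ile): third position 3-fold.
Codon 4 CUC (Leu): third position 4-fold.
Codon 5 GCG (Ala): third position 4-fold.
Codon 6 CGC (Arg): third position 4-fold.
Codon 7 GGG (Gly): third position 4-fold.
Codon 8 CUA (Leu): third position 4-fold.
Codon 9 AUA (Ile): third position 3-fold.
Four-fold degenerate third positions: 5.

5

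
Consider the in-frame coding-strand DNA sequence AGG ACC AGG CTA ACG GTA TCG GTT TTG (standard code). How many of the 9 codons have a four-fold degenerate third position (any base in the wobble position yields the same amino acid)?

6

Codon 1 AGG (Arg): third position 2-fold.
Codon 2 ACC (Thr): third position 4-fold.
Codon 3 AGG (Arg): third position 2-fold.
Codon 4 CTA (Leu): third position 4-fold.
Codon 5 ACG (Thr): third position 4-fold.
Codon 6 GTA (Val): third position 4-fold.
Codon 7 TCG (Ser): third position 4-fold.
Codon 8 GTT (Val): third position 4-fold.
Codon 9 TTG (Leu): third position 2-fold.
Four-fold degenerate third positions: 6.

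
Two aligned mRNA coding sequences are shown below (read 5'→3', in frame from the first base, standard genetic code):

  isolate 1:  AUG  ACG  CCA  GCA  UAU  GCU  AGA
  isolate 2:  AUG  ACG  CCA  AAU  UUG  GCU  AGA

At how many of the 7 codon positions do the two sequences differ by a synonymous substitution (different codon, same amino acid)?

0

Codon 1: AUG Met / AUG Met — identical.
Codon 2: ACG Thr / ACG Thr — identical.
Codon 3: CCA Pro / CCA Pro — identical.
Codon 4: GCA Ala / AAU Asn — nonsynonymous.
Codon 5: UAU Tyr / UUG Leu — nonsynonymous.
Codon 6: GCU Ala / GCU Ala — identical.
Codon 7: AGA Arg / AGA Arg — identical.
Synonymous differences: 0.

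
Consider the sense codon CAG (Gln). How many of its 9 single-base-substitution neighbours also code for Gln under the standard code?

Position 1: none → 0 synonymous.
Position 2: none → 0 synonymous.
Position 3: CAA → 1 synonymous.
Total: 0 + 0 + 1 = 1.

1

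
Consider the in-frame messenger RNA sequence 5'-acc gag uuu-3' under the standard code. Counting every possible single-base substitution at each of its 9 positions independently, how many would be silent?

5

Codon 1 (ACC, Thr): 3 synonymous substitutions.
Codon 2 (GAG, Glu): 1 synonymous substitution.
Codon 3 (UUU, Phe): 1 synonymous substitution.
Total: 3 + 1 + 1 = 5.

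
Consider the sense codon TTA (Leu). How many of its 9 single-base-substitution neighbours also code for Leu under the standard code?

2

Position 1: CTA → 1 synonymous.
Position 2: none → 0 synonymous.
Position 3: TTG → 1 synonymous.
Total: 1 + 0 + 1 = 2.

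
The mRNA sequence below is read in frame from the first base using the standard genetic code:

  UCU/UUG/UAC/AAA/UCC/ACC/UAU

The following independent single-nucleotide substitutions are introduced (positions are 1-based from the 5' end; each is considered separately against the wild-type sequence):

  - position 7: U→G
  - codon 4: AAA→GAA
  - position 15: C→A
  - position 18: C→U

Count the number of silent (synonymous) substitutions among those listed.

Codon 3: UAC (Tyr) → GAC (Asp) — missense.
Codon 4: AAA (Lys) → GAA (Glu) — missense.
Codon 5: UCC (Ser) → UCA (Ser) — synonymous.
Codon 6: ACC (Thr) → ACU (Thr) — synonymous.
Synonymous: 2 of 4.

2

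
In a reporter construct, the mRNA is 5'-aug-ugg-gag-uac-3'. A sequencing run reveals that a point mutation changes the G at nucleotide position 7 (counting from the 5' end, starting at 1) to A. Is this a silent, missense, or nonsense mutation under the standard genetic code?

Position 7 falls in codon 3: GAG → Glu.
After the substitution the codon is AAG → Lys.
Glu ≠ Lys, so this is a missense mutation.

missense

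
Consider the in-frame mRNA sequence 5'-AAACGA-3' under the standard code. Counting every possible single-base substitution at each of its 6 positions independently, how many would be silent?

5

Codon 1 (AAA, Lys): 1 synonymous substitution.
Codon 2 (CGA, Arg): 4 synonymous substitutions.
Total: 1 + 4 = 5.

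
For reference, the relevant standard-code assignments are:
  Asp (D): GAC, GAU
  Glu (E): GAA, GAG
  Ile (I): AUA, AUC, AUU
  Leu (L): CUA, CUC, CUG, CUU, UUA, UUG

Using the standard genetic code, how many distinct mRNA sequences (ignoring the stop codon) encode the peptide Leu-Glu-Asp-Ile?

72

Leu: 6 codons.
Glu: 2 codons.
Asp: 2 codons.
Ile: 3 codons.
6 × 2 × 2 × 3 = 72.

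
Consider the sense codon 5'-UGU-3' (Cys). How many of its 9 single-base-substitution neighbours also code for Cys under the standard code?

1

Position 1: none → 0 synonymous.
Position 2: none → 0 synonymous.
Position 3: UGC → 1 synonymous.
Total: 0 + 0 + 1 = 1.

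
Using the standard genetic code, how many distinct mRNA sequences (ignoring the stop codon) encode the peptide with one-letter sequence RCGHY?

192

Arg: 6 codons.
Cys: 2 codons.
Gly: 4 codons.
His: 2 codons.
Tyr: 2 codons.
6 × 2 × 4 × 2 × 2 = 192.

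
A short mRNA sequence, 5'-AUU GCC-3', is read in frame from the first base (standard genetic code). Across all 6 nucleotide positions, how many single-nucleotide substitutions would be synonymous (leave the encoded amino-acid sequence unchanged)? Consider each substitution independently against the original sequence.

5

Codon 1 (AUU, Ile): 2 synonymous substitutions.
Codon 2 (GCC, Ala): 3 synonymous substitutions.
Total: 2 + 3 = 5.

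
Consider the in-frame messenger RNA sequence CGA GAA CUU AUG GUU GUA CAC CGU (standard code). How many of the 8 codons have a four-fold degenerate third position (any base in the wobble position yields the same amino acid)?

Codon 1 CGA (Arg): third position 4-fold.
Codon 2 GAA (Glu): third position 2-fold.
Codon 3 CUU (Leu): third position 4-fold.
Codon 4 AUG (Met): third position 1-fold.
Codon 5 GUU (Val): third position 4-fold.
Codon 6 GUA (Val): third position 4-fold.
Codon 7 CAC (His): third position 2-fold.
Codon 8 CGU (Arg): third position 4-fold.
Four-fold degenerate third positions: 5.

5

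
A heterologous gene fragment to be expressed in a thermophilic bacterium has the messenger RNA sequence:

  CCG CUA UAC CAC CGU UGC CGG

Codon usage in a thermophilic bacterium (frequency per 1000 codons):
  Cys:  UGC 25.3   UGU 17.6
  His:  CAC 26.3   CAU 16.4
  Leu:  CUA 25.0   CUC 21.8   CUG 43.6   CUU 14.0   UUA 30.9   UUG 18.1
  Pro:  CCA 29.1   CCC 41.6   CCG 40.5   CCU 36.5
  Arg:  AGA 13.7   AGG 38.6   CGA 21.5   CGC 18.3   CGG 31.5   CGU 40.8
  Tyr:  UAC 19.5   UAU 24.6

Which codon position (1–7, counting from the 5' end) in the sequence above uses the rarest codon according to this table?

Codon 1 CCG (Pro): 40.5 per 1000.
Codon 2 CUA (Leu): 25.0 per 1000.
Codon 3 UAC (Tyr): 19.5 per 1000.
Codon 4 CAC (His): 26.3 per 1000.
Codon 5 CGU (Arg): 40.8 per 1000.
Codon 6 UGC (Cys): 25.3 per 1000.
Codon 7 CGG (Arg): 31.5 per 1000.
Lowest frequency is 19.5 at codon 3.

3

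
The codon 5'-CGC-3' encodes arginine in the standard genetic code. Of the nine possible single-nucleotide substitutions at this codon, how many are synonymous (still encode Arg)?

Position 1: none → 0 synonymous.
Position 2: none → 0 synonymous.
Position 3: CGU, CGA, CGG → 3 synonymous.
Total: 0 + 0 + 3 = 3.

3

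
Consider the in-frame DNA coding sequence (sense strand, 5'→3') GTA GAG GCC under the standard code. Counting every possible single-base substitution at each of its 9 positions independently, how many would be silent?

Codon 1 (GTA, Val): 3 synonymous substitutions.
Codon 2 (GAG, Glu): 1 synonymous substitution.
Codon 3 (GCC, Ala): 3 synonymous substitutions.
Total: 3 + 1 + 3 = 7.

7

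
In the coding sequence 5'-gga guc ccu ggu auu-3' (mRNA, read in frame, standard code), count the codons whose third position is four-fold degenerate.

Codon 1 GGA (Gly): third position 4-fold.
Codon 2 GUC (Val): third position 4-fold.
Codon 3 CCU (Pro): third position 4-fold.
Codon 4 GGU (Gly): third position 4-fold.
Codon 5 AUU (Ile): third position 3-fold.
Four-fold degenerate third positions: 4.

4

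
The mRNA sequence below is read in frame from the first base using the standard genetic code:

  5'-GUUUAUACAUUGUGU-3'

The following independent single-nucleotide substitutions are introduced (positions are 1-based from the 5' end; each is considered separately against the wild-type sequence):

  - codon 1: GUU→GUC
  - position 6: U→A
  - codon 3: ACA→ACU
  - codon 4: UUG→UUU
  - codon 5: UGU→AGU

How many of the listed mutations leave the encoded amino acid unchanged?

Codon 1: GUU (Val) → GUC (Val) — synonymous.
Codon 2: UAU (Tyr) → UAA (Stop) — nonsense.
Codon 3: ACA (Thr) → ACU (Thr) — synonymous.
Codon 4: UUG (Leu) → UUU (Phe) — missense.
Codon 5: UGU (Cys) → AGU (Ser) — missense.
Synonymous: 2 of 5.

2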